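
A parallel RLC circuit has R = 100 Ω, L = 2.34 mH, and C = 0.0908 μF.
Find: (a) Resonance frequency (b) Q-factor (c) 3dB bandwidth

Step 1 — Resonance: ω₀ = 1/√(LC) = 1/√(0.00234·9.08e-08) = 6.86e+04 rad/s.
Step 2 — f₀ = ω₀/(2π) = 1.092e+04 Hz.
Step 3 — Parallel Q: Q = R/(ω₀L) = 100/(6.86e+04·0.00234) = 0.6229.
Step 4 — Bandwidth: Δω = ω₀/Q = 1.101e+05 rad/s; BW = Δω/(2π) = 1.753e+04 Hz.

(a) f₀ = 1.092e+04 Hz  (b) Q = 0.6229  (c) BW = 1.753e+04 Hz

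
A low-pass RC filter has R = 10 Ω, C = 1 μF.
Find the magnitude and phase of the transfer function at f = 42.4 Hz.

Step 1 — Angular frequency: ω = 2π·42.4 = 266.4 rad/s.
Step 2 — Transfer function: H(jω) = 1/(1 + jωRC).
Step 3 — Denominator: 1 + jωRC = 1 + j·266.4·10·1e-06 = 1 + j0.002664.
Step 4 — H = 1 - j0.002664.
Step 5 — Magnitude: |H| = 1 (-0.0 dB); phase: φ = -0.2°.

|H| = 1 (-0.0 dB), φ = -0.2°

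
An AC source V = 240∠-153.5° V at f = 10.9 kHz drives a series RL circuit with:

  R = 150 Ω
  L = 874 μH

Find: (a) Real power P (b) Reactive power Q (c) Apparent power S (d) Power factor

Step 1 — Angular frequency: ω = 2π·f = 2π·1.09e+04 = 6.849e+04 rad/s.
Step 2 — Component impedances:
  R: Z = R = 150 Ω
  L: Z = jωL = j·6.849e+04·0.000874 = 0 + j59.86 Ω
Step 3 — Series combination: Z_total = R + L = 150 + j59.86 Ω = 161.5∠21.8° Ω.
Step 4 — Source phasor: V = 240∠-153.5° V = -214.8 - j107.1 V.
Step 5 — Current: I = V / Z = -1.481 - j0.1229 A = 1.486∠-175.3° A.
Step 6 — Complex power: S = V·I* = 331.3 + j132.2 VA.
Step 7 — Real power: P = Re(S) = 331.3 W.
Step 8 — Reactive power: Q = Im(S) = 132.2 VAR.
Step 9 — Apparent power: |S| = 356.7 VA.
Step 10 — Power factor: PF = P/|S| = 0.9288 (lagging).

(a) P = 331.3 W  (b) Q = 132.2 VAR  (c) S = 356.7 VA  (d) PF = 0.9288 (lagging)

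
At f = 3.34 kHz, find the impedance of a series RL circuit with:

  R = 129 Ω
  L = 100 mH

Step 1 — Angular frequency: ω = 2π·f = 2π·3340 = 2.099e+04 rad/s.
Step 2 — Component impedances:
  R: Z = R = 129 Ω
  L: Z = jωL = j·2.099e+04·0.1 = 0 + j2099 Ω
Step 3 — Series combination: Z_total = R + L = 129 + j2099 Ω = 2103∠86.5° Ω.

Z = 129 + j2099 Ω = 2103∠86.5° Ω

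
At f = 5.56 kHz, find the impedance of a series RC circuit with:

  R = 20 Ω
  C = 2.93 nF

Step 1 — Angular frequency: ω = 2π·f = 2π·5560 = 3.493e+04 rad/s.
Step 2 — Component impedances:
  R: Z = R = 20 Ω
  C: Z = 1/(jωC) = -j/(ω·C) = 0 - j9770 Ω
Step 3 — Series combination: Z_total = R + C = 20 - j9770 Ω = 9770∠-89.9° Ω.

Z = 20 - j9770 Ω = 9770∠-89.9° Ω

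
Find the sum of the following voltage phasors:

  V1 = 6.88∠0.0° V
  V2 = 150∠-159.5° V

Step 1 — Convert each phasor to rectangular form:
  V1 = 6.88·(cos(0.0°) + j·sin(0.0°)) = 6.88 V
  V2 = 150·(cos(-159.5°) + j·sin(-159.5°)) = -140.5 - j52.53 V
Step 2 — Sum components: V_total = -133.6 - j52.53 V.
Step 3 — Convert to polar: |V_total| = 143.6 V, ∠V_total = -158.5°.

V_total = 143.6∠-158.5° V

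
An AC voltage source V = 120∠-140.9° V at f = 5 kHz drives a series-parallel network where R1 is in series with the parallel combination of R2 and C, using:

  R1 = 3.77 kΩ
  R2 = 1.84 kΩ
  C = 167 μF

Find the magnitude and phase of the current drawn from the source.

Step 1 — Angular frequency: ω = 2π·f = 2π·5000 = 3.142e+04 rad/s.
Step 2 — Component impedances:
  R1: Z = R = 3770 Ω
  R2: Z = R = 1840 Ω
  C: Z = 1/(jωC) = -j/(ω·C) = 0 - j0.1906 Ω
Step 3 — Parallel branch: R2 || C = 1/(1/R2 + 1/C) = 1.974e-05 - j0.1906 Ω.
Step 4 — Series with R1: Z_total = R1 + (R2 || C) = 3770 - j0.1906 Ω = 3770∠-0.0° Ω.
Step 5 — Source phasor: V = 120∠-140.9° V = -93.13 - j75.68 V.
Step 6 — Ohm's law: I = V / Z_total = (-93.13 - j75.68) / (3770 - j0.1906) = -0.0247 - j0.02008 A.
Step 7 — Convert to polar: |I| = 0.03183 A, ∠I = -140.9°.

I = 0.03183∠-140.9° A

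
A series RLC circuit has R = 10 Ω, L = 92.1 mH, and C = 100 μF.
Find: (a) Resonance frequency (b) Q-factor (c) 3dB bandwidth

Step 1 — Resonance condition Im(Z)=0 gives ω₀ = 1/√(LC).
Step 2 — ω₀ = 1/√(0.0921·0.0001) = 329.5 rad/s.
Step 3 — f₀ = ω₀/(2π) = 52.44 Hz.
Step 4 — Series Q: Q = ω₀L/R = 329.5·0.0921/10 = 3.035.
Step 5 — 3dB bandwidth: Δω = ω₀/Q = 108.6 rad/s; BW = Δω/(2π) = 17.28 Hz.

(a) f₀ = 52.44 Hz  (b) Q = 3.035  (c) BW = 17.28 Hz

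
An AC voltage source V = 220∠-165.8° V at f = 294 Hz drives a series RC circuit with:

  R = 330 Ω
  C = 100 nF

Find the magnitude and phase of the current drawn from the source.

Step 1 — Angular frequency: ω = 2π·f = 2π·294 = 1847 rad/s.
Step 2 — Component impedances:
  R: Z = R = 330 Ω
  C: Z = 1/(jωC) = -j/(ω·C) = 0 - j5413 Ω
Step 3 — Series combination: Z_total = R + C = 330 - j5413 Ω = 5423∠-86.5° Ω.
Step 4 — Source phasor: V = 220∠-165.8° V = -213.3 - j53.97 V.
Step 5 — Ohm's law: I = V / Z_total = (-213.3 - j53.97) / (330 - j5413) = 0.00754 - j0.03986 A.
Step 6 — Convert to polar: |I| = 0.04056 A, ∠I = -79.3°.

I = 0.04056∠-79.3° A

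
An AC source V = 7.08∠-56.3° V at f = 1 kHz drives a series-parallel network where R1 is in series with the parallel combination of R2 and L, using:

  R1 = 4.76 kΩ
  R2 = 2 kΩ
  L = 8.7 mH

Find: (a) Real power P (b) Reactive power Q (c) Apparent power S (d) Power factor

Step 1 — Angular frequency: ω = 2π·f = 2π·1000 = 6283 rad/s.
Step 2 — Component impedances:
  R1: Z = R = 4760 Ω
  R2: Z = R = 2000 Ω
  L: Z = jωL = j·6283·0.0087 = 0 + j54.66 Ω
Step 3 — Parallel branch: R2 || L = 1/(1/R2 + 1/L) = 1.493 + j54.62 Ω.
Step 4 — Series with R1: Z_total = R1 + (R2 || L) = 4761 + j54.62 Ω = 4762∠0.7° Ω.
Step 5 — Source phasor: V = 7.08∠-56.3° V = 3.928 - j5.89 V.
Step 6 — Current: I = V / Z = 0.0008107 - j0.001246 A = 0.001487∠-57.0° A.
Step 7 — Complex power: S = V·I* = 0.01053 + j0.0001208 VA.
Step 8 — Real power: P = Re(S) = 0.01053 W.
Step 9 — Reactive power: Q = Im(S) = 0.0001208 VAR.
Step 10 — Apparent power: |S| = 0.01053 VA.
Step 11 — Power factor: PF = P/|S| = 0.9999 (lagging).

(a) P = 0.01053 W  (b) Q = 0.0001208 VAR  (c) S = 0.01053 VA  (d) PF = 0.9999 (lagging)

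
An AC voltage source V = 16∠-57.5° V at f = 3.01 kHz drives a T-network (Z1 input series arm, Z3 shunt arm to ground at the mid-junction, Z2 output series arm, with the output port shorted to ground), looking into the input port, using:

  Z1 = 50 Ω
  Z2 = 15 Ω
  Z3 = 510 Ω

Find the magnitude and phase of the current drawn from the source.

Step 1 — Angular frequency: ω = 2π·f = 2π·3010 = 1.891e+04 rad/s.
Step 2 — Component impedances:
  Z1: Z = R = 50 Ω
  Z2: Z = R = 15 Ω
  Z3: Z = R = 510 Ω
Step 3 — With the output port shorted to ground, the output series arm Z2 runs from the junction to ground; the shunt arm Z3 also runs from the junction to ground. They appear in parallel: Z3 || Z2 = 14.57 Ω.
Step 4 — Series with input arm Z1: Z_in = Z1 + (Z3 || Z2) = 64.57 Ω = 64.57∠0.0° Ω.
Step 5 — Source phasor: V = 16∠-57.5° V = 8.597 - j13.49 V.
Step 6 — Ohm's law: I = V / Z_total = (8.597 - j13.49) / (64.57) = 0.1331 - j0.209 A.
Step 7 — Convert to polar: |I| = 0.2478 A, ∠I = -57.5°.

I = 0.2478∠-57.5° A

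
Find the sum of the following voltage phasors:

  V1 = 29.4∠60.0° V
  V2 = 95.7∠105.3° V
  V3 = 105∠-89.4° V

Step 1 — Convert each phasor to rectangular form:
  V1 = 29.4·(cos(60.0°) + j·sin(60.0°)) = 14.7 + j25.46 V
  V2 = 95.7·(cos(105.3°) + j·sin(105.3°)) = -25.25 + j92.31 V
  V3 = 105·(cos(-89.4°) + j·sin(-89.4°)) = 1.1 - j105 V
Step 2 — Sum components: V_total = -9.453 + j12.78 V.
Step 3 — Convert to polar: |V_total| = 15.89 V, ∠V_total = 126.5°.

V_total = 15.89∠126.5° V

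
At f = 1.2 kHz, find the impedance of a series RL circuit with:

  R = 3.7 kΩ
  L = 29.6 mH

Step 1 — Angular frequency: ω = 2π·f = 2π·1200 = 7540 rad/s.
Step 2 — Component impedances:
  R: Z = R = 3700 Ω
  L: Z = jωL = j·7540·0.0296 = 0 + j223.2 Ω
Step 3 — Series combination: Z_total = R + L = 3700 + j223.2 Ω = 3707∠3.5° Ω.

Z = 3700 + j223.2 Ω = 3707∠3.5° Ω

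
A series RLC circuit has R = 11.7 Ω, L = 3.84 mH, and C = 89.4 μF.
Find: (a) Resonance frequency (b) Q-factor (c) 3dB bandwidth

Step 1 — Resonance condition Im(Z)=0 gives ω₀ = 1/√(LC).
Step 2 — ω₀ = 1/√(0.00384·8.94e-05) = 1707 rad/s.
Step 3 — f₀ = ω₀/(2π) = 271.6 Hz.
Step 4 — Series Q: Q = ω₀L/R = 1707·0.00384/11.7 = 0.5602.
Step 5 — 3dB bandwidth: Δω = ω₀/Q = 3047 rad/s; BW = Δω/(2π) = 484.9 Hz.

(a) f₀ = 271.6 Hz  (b) Q = 0.5602  (c) BW = 484.9 Hz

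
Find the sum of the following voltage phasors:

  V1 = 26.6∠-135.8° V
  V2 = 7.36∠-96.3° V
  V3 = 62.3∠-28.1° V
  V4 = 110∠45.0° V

Step 1 — Convert each phasor to rectangular form:
  V1 = 26.6·(cos(-135.8°) + j·sin(-135.8°)) = -19.07 - j18.54 V
  V2 = 7.36·(cos(-96.3°) + j·sin(-96.3°)) = -0.8076 - j7.316 V
  V3 = 62.3·(cos(-28.1°) + j·sin(-28.1°)) = 54.96 - j29.34 V
  V4 = 110·(cos(45.0°) + j·sin(45.0°)) = 77.78 + j77.78 V
Step 2 — Sum components: V_total = 112.9 + j22.58 V.
Step 3 — Convert to polar: |V_total| = 115.1 V, ∠V_total = 11.3°.

V_total = 115.1∠11.3° V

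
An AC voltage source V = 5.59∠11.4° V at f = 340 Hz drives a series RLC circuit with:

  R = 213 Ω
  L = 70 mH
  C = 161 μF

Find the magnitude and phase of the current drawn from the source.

Step 1 — Angular frequency: ω = 2π·f = 2π·340 = 2136 rad/s.
Step 2 — Component impedances:
  R: Z = R = 213 Ω
  L: Z = jωL = j·2136·0.07 = 0 + j149.5 Ω
  C: Z = 1/(jωC) = -j/(ω·C) = 0 - j2.907 Ω
Step 3 — Series combination: Z_total = R + L + C = 213 + j146.6 Ω = 258.6∠34.5° Ω.
Step 4 — Source phasor: V = 5.59∠11.4° V = 5.48 + j1.105 V.
Step 5 — Ohm's law: I = V / Z_total = (5.48 + j1.105) / (213 + j146.6) = 0.01988 - j0.008496 A.
Step 6 — Convert to polar: |I| = 0.02162 A, ∠I = -23.1°.

I = 0.02162∠-23.1° A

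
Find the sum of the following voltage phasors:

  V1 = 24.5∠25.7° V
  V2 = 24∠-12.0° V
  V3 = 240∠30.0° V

Step 1 — Convert each phasor to rectangular form:
  V1 = 24.5·(cos(25.7°) + j·sin(25.7°)) = 22.08 + j10.62 V
  V2 = 24·(cos(-12.0°) + j·sin(-12.0°)) = 23.48 - j4.99 V
  V3 = 240·(cos(30.0°) + j·sin(30.0°)) = 207.8 + j120 V
Step 2 — Sum components: V_total = 253.4 + j125.6 V.
Step 3 — Convert to polar: |V_total| = 282.8 V, ∠V_total = 26.4°.

V_total = 282.8∠26.4° V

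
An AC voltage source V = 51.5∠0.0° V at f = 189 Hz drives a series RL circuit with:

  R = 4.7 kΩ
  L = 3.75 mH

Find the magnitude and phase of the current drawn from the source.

Step 1 — Angular frequency: ω = 2π·f = 2π·189 = 1188 rad/s.
Step 2 — Component impedances:
  R: Z = R = 4700 Ω
  L: Z = jωL = j·1188·0.00375 = 0 + j4.453 Ω
Step 3 — Series combination: Z_total = R + L = 4700 + j4.453 Ω = 4700∠0.1° Ω.
Step 4 — Source phasor: V = 51.5∠0.0° V = 51.5 V.
Step 5 — Ohm's law: I = V / Z_total = (51.5) / (4700 + j4.453) = 0.01096 - j1.038e-05 A.
Step 6 — Convert to polar: |I| = 0.01096 A, ∠I = -0.1°.

I = 0.01096∠-0.1° A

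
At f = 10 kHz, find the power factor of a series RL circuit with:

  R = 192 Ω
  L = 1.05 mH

Step 1 — Angular frequency: ω = 2π·f = 2π·1e+04 = 6.283e+04 rad/s.
Step 2 — Component impedances:
  R: Z = R = 192 Ω
  L: Z = jωL = j·6.283e+04·0.00105 = 0 + j65.97 Ω
Step 3 — Series combination: Z_total = R + L = 192 + j65.97 Ω = 203∠19.0° Ω.
Step 4 — Power factor: PF = cos(φ) = Re(Z)/|Z| = 192/203.02 = 0.9457.
Step 5 — Type: Im(Z) = 65.97 ⇒ lagging (phase φ = 19.0°).

PF = 0.9457 (lagging, φ = 19.0°)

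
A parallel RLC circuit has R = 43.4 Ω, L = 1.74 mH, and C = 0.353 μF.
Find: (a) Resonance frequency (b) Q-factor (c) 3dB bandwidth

Step 1 — Resonance: ω₀ = 1/√(LC) = 1/√(0.00174·3.53e-07) = 4.035e+04 rad/s.
Step 2 — f₀ = ω₀/(2π) = 6422 Hz.
Step 3 — Parallel Q: Q = R/(ω₀L) = 43.4/(4.035e+04·0.00174) = 0.6182.
Step 4 — Bandwidth: Δω = ω₀/Q = 6.527e+04 rad/s; BW = Δω/(2π) = 1.039e+04 Hz.

(a) f₀ = 6422 Hz  (b) Q = 0.6182  (c) BW = 1.039e+04 Hz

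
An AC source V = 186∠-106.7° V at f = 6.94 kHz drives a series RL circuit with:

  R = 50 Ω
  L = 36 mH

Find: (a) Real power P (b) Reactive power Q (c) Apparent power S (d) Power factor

Step 1 — Angular frequency: ω = 2π·f = 2π·6940 = 4.361e+04 rad/s.
Step 2 — Component impedances:
  R: Z = R = 50 Ω
  L: Z = jωL = j·4.361e+04·0.036 = 0 + j1570 Ω
Step 3 — Series combination: Z_total = R + L = 50 + j1570 Ω = 1571∠88.2° Ω.
Step 4 — Source phasor: V = 186∠-106.7° V = -53.45 - j178.2 V.
Step 5 — Current: I = V / Z = -0.1145 + j0.0304 A = 0.1184∠165.1° A.
Step 6 — Complex power: S = V·I* = 0.7012 + j22.02 VA.
Step 7 — Real power: P = Re(S) = 0.7012 W.
Step 8 — Reactive power: Q = Im(S) = 22.02 VAR.
Step 9 — Apparent power: |S| = 22.03 VA.
Step 10 — Power factor: PF = P/|S| = 0.03184 (lagging).

(a) P = 0.7012 W  (b) Q = 22.02 VAR  (c) S = 22.03 VA  (d) PF = 0.03184 (lagging)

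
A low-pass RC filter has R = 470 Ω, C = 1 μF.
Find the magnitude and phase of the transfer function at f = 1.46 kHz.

Step 1 — Angular frequency: ω = 2π·1460 = 9173 rad/s.
Step 2 — Transfer function: H(jω) = 1/(1 + jωRC).
Step 3 — Denominator: 1 + jωRC = 1 + j·9173·470·1e-06 = 1 + j4.312.
Step 4 — H = 0.05105 - j0.2201.
Step 5 — Magnitude: |H| = 0.2259 (-12.9 dB); phase: φ = -76.9°.

|H| = 0.2259 (-12.9 dB), φ = -76.9°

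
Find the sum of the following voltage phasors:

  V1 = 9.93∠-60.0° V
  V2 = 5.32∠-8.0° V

Step 1 — Convert each phasor to rectangular form:
  V1 = 9.93·(cos(-60.0°) + j·sin(-60.0°)) = 4.965 - j8.6 V
  V2 = 5.32·(cos(-8.0°) + j·sin(-8.0°)) = 5.268 - j0.7404 V
Step 2 — Sum components: V_total = 10.23 - j9.34 V.
Step 3 — Convert to polar: |V_total| = 13.85 V, ∠V_total = -42.4°.

V_total = 13.85∠-42.4° V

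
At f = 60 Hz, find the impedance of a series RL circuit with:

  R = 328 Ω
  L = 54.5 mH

Step 1 — Angular frequency: ω = 2π·f = 2π·60 = 377 rad/s.
Step 2 — Component impedances:
  R: Z = R = 328 Ω
  L: Z = jωL = j·377·0.0545 = 0 + j20.55 Ω
Step 3 — Series combination: Z_total = R + L = 328 + j20.55 Ω = 328.6∠3.6° Ω.

Z = 328 + j20.55 Ω = 328.6∠3.6° Ω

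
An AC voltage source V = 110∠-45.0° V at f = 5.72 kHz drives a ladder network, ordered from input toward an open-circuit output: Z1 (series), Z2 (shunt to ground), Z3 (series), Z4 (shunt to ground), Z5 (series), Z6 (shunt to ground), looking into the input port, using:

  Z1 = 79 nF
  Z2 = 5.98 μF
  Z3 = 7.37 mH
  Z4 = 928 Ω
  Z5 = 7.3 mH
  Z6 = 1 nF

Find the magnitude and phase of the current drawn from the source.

Step 1 — Angular frequency: ω = 2π·f = 2π·5720 = 3.594e+04 rad/s.
Step 2 — Component impedances:
  Z1: Z = 1/(jωC) = -j/(ω·C) = 0 - j352.2 Ω
  Z2: Z = 1/(jωC) = -j/(ω·C) = 0 - j4.653 Ω
  Z3: Z = jωL = j·3.594e+04·0.00737 = 0 + j264.9 Ω
  Z4: Z = R = 928 Ω
  Z5: Z = jωL = j·3.594e+04·0.0073 = 0 + j262.4 Ω
  Z6: Z = 1/(jωC) = -j/(ω·C) = 0 - j2.782e+04 Ω
Step 3 — Ladder network (open output): work backward from the far end, alternating series and parallel combinations. Z_in = 0.02201 - j356.9 Ω = 356.9∠-90.0° Ω.
Step 4 — Source phasor: V = 110∠-45.0° V = 77.78 - j77.78 V.
Step 5 — Ohm's law: I = V / Z_total = (77.78 - j77.78) / (0.02201 - j356.9) = 0.218 + j0.2179 A.
Step 6 — Convert to polar: |I| = 0.3082 A, ∠I = 45.0°.

I = 0.3082∠45.0° A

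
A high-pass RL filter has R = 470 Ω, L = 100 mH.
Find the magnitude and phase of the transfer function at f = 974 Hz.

Step 1 — Angular frequency: ω = 2π·974 = 6120 rad/s.
Step 2 — Transfer function: H(jω) = jωL/(R + jωL).
Step 3 — Numerator jωL = j·612; denominator R + jωL = 470 + j612.
Step 4 — H = 0.629 + j0.4831.
Step 5 — Magnitude: |H| = 0.7931 (-2.0 dB); phase: φ = 37.5°.

|H| = 0.7931 (-2.0 dB), φ = 37.5°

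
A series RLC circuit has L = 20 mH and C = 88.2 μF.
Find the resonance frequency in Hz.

Step 1 — Resonance condition Im(Z)=0 gives ω₀ = 1/√(LC).
Step 2 — ω₀ = 1/√(0.02·8.82e-05) = 752.9 rad/s.
Step 3 — f₀ = ω₀/(2π) = 119.8 Hz.

f₀ = 119.8 Hz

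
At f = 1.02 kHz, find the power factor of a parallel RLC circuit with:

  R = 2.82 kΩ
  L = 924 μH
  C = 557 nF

Step 1 — Angular frequency: ω = 2π·f = 2π·1020 = 6409 rad/s.
Step 2 — Component impedances:
  R: Z = R = 2820 Ω
  L: Z = jωL = j·6409·0.000924 = 0 + j5.922 Ω
  C: Z = 1/(jωC) = -j/(ω·C) = 0 - j280.1 Ω
Step 3 — Parallel combination: 1/Z_total = 1/R + 1/L + 1/C; Z_total = 0.01298 + j6.05 Ω = 6.05∠89.9° Ω.
Step 4 — Power factor: PF = cos(φ) = Re(Z)/|Z| = 0.01298/6.05 = 0.002145.
Step 5 — Type: Im(Z) = 6.05 ⇒ lagging (phase φ = 89.9°).

PF = 0.002145 (lagging, φ = 89.9°)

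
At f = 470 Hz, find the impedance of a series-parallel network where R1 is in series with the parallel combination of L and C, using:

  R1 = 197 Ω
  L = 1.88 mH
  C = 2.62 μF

Step 1 — Angular frequency: ω = 2π·f = 2π·470 = 2953 rad/s.
Step 2 — Component impedances:
  R1: Z = R = 197 Ω
  L: Z = jωL = j·2953·0.00188 = 0 + j5.552 Ω
  C: Z = 1/(jωC) = -j/(ω·C) = 0 - j129.2 Ω
Step 3 — Parallel branch: L || C = 1/(1/L + 1/C) = 0 + j5.801 Ω.
Step 4 — Series with R1: Z_total = R1 + (L || C) = 197 + j5.801 Ω = 197.1∠1.7° Ω.

Z = 197 + j5.801 Ω = 197.1∠1.7° Ω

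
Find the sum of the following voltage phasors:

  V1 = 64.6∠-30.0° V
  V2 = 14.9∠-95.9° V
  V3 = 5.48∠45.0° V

Step 1 — Convert each phasor to rectangular form:
  V1 = 64.6·(cos(-30.0°) + j·sin(-30.0°)) = 55.95 - j32.3 V
  V2 = 14.9·(cos(-95.9°) + j·sin(-95.9°)) = -1.532 - j14.82 V
  V3 = 5.48·(cos(45.0°) + j·sin(45.0°)) = 3.875 + j3.875 V
Step 2 — Sum components: V_total = 58.29 - j43.25 V.
Step 3 — Convert to polar: |V_total| = 72.58 V, ∠V_total = -36.6°.

V_total = 72.58∠-36.6° V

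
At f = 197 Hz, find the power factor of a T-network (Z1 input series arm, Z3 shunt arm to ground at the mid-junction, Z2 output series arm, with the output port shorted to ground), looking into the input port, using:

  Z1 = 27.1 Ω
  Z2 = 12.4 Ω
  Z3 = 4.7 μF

Step 1 — Angular frequency: ω = 2π·f = 2π·197 = 1238 rad/s.
Step 2 — Component impedances:
  Z1: Z = R = 27.1 Ω
  Z2: Z = R = 12.4 Ω
  Z3: Z = 1/(jωC) = -j/(ω·C) = 0 - j171.9 Ω
Step 3 — With the output port shorted to ground, the output series arm Z2 runs from the junction to ground; the shunt arm Z3 also runs from the junction to ground. They appear in parallel: Z3 || Z2 = 12.34 - j0.8899 Ω.
Step 4 — Series with input arm Z1: Z_in = Z1 + (Z3 || Z2) = 39.44 - j0.8899 Ω = 39.45∠-1.3° Ω.
Step 5 — Power factor: PF = cos(φ) = Re(Z)/|Z| = 39.44/39.45 = 0.9997.
Step 6 — Type: Im(Z) = -0.8899 ⇒ leading (phase φ = -1.3°).

PF = 0.9997 (leading, φ = -1.3°)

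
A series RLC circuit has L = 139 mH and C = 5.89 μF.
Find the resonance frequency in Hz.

Step 1 — Resonance condition Im(Z)=0 gives ω₀ = 1/√(LC).
Step 2 — ω₀ = 1/√(0.139·5.89e-06) = 1105 rad/s.
Step 3 — f₀ = ω₀/(2π) = 175.9 Hz.

f₀ = 175.9 Hz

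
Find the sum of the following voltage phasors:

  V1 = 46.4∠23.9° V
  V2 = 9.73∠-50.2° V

Step 1 — Convert each phasor to rectangular form:
  V1 = 46.4·(cos(23.9°) + j·sin(23.9°)) = 42.42 + j18.8 V
  V2 = 9.73·(cos(-50.2°) + j·sin(-50.2°)) = 6.228 - j7.475 V
Step 2 — Sum components: V_total = 48.65 + j11.32 V.
Step 3 — Convert to polar: |V_total| = 49.95 V, ∠V_total = 13.1°.

V_total = 49.95∠13.1° V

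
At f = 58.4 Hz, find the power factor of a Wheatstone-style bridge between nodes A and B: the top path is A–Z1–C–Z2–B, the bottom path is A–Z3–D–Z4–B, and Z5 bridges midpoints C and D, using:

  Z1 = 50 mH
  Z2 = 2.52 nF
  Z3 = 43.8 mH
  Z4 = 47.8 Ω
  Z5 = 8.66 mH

Step 1 — Angular frequency: ω = 2π·f = 2π·58.4 = 366.9 rad/s.
Step 2 — Component impedances:
  Z1: Z = jωL = j·366.9·0.05 = 0 + j18.35 Ω
  Z2: Z = 1/(jωC) = -j/(ω·C) = 0 - j1.081e+06 Ω
  Z3: Z = jωL = j·366.9·0.0438 = 0 + j16.07 Ω
  Z4: Z = R = 47.8 Ω
  Z5: Z = jωL = j·366.9·0.00866 = 0 + j3.178 Ω
Step 3 — Bridge requires nodal analysis (the Z5 bridge couples midpoints C and D, so the two paths cannot be reduced to a simple series/parallel combination). Setting node B to ground and injecting 1 A at node A, the 3-node admittance system at A, C, D solves to V_A = Z_AB = 47.8 + j9.199 Ω = 48.68∠10.9° Ω.
Step 4 — Power factor: PF = cos(φ) = Re(Z)/|Z| = 47.8/48.677 = 0.982.
Step 5 — Type: Im(Z) = 9.199 ⇒ lagging (phase φ = 10.9°).

PF = 0.982 (lagging, φ = 10.9°)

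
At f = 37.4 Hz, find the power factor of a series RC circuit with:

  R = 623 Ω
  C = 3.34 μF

Step 1 — Angular frequency: ω = 2π·f = 2π·37.4 = 235 rad/s.
Step 2 — Component impedances:
  R: Z = R = 623 Ω
  C: Z = 1/(jωC) = -j/(ω·C) = 0 - j1274 Ω
Step 3 — Series combination: Z_total = R + C = 623 - j1274 Ω = 1418∠-63.9° Ω.
Step 4 — Power factor: PF = cos(φ) = Re(Z)/|Z| = 623/1418.3 = 0.4393.
Step 5 — Type: Im(Z) = -1274 ⇒ leading (phase φ = -63.9°).

PF = 0.4393 (leading, φ = -63.9°)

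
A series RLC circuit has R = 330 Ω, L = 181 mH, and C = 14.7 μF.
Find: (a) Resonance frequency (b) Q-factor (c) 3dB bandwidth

Step 1 — Resonance: ω₀ = 1/√(LC) = 1/√(0.181·1.47e-05) = 613.1 rad/s.
Step 2 — f₀ = ω₀/(2π) = 97.57 Hz.
Step 3 — Series Q: Q = ω₀L/R = 613.1·0.181/330 = 0.3363.
Step 4 — Bandwidth: Δω = ω₀/Q = 1823 rad/s; BW = Δω/(2π) = 290.2 Hz.

(a) f₀ = 97.57 Hz  (b) Q = 0.3363  (c) BW = 290.2 Hz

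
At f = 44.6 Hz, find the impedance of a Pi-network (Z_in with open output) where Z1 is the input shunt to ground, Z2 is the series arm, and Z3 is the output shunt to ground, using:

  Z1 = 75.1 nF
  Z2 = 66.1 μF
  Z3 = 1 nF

Step 1 — Angular frequency: ω = 2π·f = 2π·44.6 = 280.2 rad/s.
Step 2 — Component impedances:
  Z1: Z = 1/(jωC) = -j/(ω·C) = 0 - j4.752e+04 Ω
  Z2: Z = 1/(jωC) = -j/(ω·C) = 0 - j53.99 Ω
  Z3: Z = 1/(jωC) = -j/(ω·C) = 0 - j3.568e+06 Ω
Step 3 — With open output, the series arm Z2 and the output shunt Z3 appear in series to ground: Z2 + Z3 = 0 - j3.569e+06 Ω.
Step 4 — Parallel with input shunt Z1: Z_in = Z1 || (Z2 + Z3) = 0 - j4.689e+04 Ω = 4.689e+04∠-90.0° Ω.

Z = 0 - j4.689e+04 Ω = 4.689e+04∠-90.0° Ω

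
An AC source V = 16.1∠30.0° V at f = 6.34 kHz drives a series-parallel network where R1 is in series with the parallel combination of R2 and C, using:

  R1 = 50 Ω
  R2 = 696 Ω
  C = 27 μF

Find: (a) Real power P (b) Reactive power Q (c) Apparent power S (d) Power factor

Step 1 — Angular frequency: ω = 2π·f = 2π·6340 = 3.984e+04 rad/s.
Step 2 — Component impedances:
  R1: Z = R = 50 Ω
  R2: Z = R = 696 Ω
  C: Z = 1/(jωC) = -j/(ω·C) = 0 - j0.9298 Ω
Step 3 — Parallel branch: R2 || C = 1/(1/R2 + 1/C) = 0.001242 - j0.9298 Ω.
Step 4 — Series with R1: Z_total = R1 + (R2 || C) = 50 - j0.9298 Ω = 50.01∠-1.1° Ω.
Step 5 — Source phasor: V = 16.1∠30.0° V = 13.94 + j8.05 V.
Step 6 — Current: I = V / Z = 0.2758 + j0.1661 A = 0.3219∠31.1° A.
Step 7 — Complex power: S = V·I* = 5.182 - j0.09636 VA.
Step 8 — Real power: P = Re(S) = 5.182 W.
Step 9 — Reactive power: Q = Im(S) = -0.09636 VAR.
Step 10 — Apparent power: |S| = 5.183 VA.
Step 11 — Power factor: PF = P/|S| = 0.9998 (leading).

(a) P = 5.182 W  (b) Q = -0.09636 VAR  (c) S = 5.183 VA  (d) PF = 0.9998 (leading)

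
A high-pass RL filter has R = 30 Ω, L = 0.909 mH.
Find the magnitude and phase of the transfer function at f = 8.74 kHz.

Step 1 — Angular frequency: ω = 2π·8740 = 5.492e+04 rad/s.
Step 2 — Transfer function: H(jω) = jωL/(R + jωL).
Step 3 — Numerator jωL = j·49.92; denominator R + jωL = 30 + j49.92.
Step 4 — H = 0.7347 + j0.4415.
Step 5 — Magnitude: |H| = 0.8571 (-1.3 dB); phase: φ = 31.0°.

|H| = 0.8571 (-1.3 dB), φ = 31.0°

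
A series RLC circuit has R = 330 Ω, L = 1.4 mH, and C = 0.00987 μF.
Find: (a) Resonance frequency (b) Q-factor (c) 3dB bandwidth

Step 1 — Resonance: ω₀ = 1/√(LC) = 1/√(0.0014·9.87e-09) = 2.69e+05 rad/s.
Step 2 — f₀ = ω₀/(2π) = 4.282e+04 Hz.
Step 3 — Series Q: Q = ω₀L/R = 2.69e+05·0.0014/330 = 1.141.
Step 4 — Bandwidth: Δω = ω₀/Q = 2.357e+05 rad/s; BW = Δω/(2π) = 3.752e+04 Hz.

(a) f₀ = 4.282e+04 Hz  (b) Q = 1.141  (c) BW = 3.752e+04 Hz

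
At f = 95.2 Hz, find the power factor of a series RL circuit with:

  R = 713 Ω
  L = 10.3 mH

Step 1 — Angular frequency: ω = 2π·f = 2π·95.2 = 598.2 rad/s.
Step 2 — Component impedances:
  R: Z = R = 713 Ω
  L: Z = jωL = j·598.2·0.0103 = 0 + j6.161 Ω
Step 3 — Series combination: Z_total = R + L = 713 + j6.161 Ω = 713∠0.5° Ω.
Step 4 — Power factor: PF = cos(φ) = Re(Z)/|Z| = 713/713 = 1.
Step 5 — Type: Im(Z) = 6.161 ⇒ lagging (phase φ = 0.5°).

PF = 1 (lagging, φ = 0.5°)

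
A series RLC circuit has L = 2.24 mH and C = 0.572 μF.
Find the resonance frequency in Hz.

Step 1 — Resonance condition Im(Z)=0 gives ω₀ = 1/√(LC).
Step 2 — ω₀ = 1/√(0.00224·5.72e-07) = 2.794e+04 rad/s.
Step 3 — f₀ = ω₀/(2π) = 4446 Hz.

f₀ = 4446 Hz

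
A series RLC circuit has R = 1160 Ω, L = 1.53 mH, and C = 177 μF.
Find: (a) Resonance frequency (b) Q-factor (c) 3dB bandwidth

Step 1 — Resonance: ω₀ = 1/√(LC) = 1/√(0.00153·0.000177) = 1922 rad/s.
Step 2 — f₀ = ω₀/(2π) = 305.8 Hz.
Step 3 — Series Q: Q = ω₀L/R = 1922·0.00153/1160 = 0.002535.
Step 4 — Bandwidth: Δω = ω₀/Q = 7.582e+05 rad/s; BW = Δω/(2π) = 1.207e+05 Hz.

(a) f₀ = 305.8 Hz  (b) Q = 0.002535  (c) BW = 1.207e+05 Hz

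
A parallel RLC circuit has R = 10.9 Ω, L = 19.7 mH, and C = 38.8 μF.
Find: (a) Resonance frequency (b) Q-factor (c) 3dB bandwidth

Step 1 — Resonance: ω₀ = 1/√(LC) = 1/√(0.0197·3.88e-05) = 1144 rad/s.
Step 2 — f₀ = ω₀/(2π) = 182 Hz.
Step 3 — Parallel Q: Q = R/(ω₀L) = 10.9/(1144·0.0197) = 0.4837.
Step 4 — Bandwidth: Δω = ω₀/Q = 2365 rad/s; BW = Δω/(2π) = 376.3 Hz.

(a) f₀ = 182 Hz  (b) Q = 0.4837  (c) BW = 376.3 Hz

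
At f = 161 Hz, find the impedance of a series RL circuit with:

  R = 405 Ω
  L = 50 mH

Step 1 — Angular frequency: ω = 2π·f = 2π·161 = 1012 rad/s.
Step 2 — Component impedances:
  R: Z = R = 405 Ω
  L: Z = jωL = j·1012·0.05 = 0 + j50.58 Ω
Step 3 — Series combination: Z_total = R + L = 405 + j50.58 Ω = 408.1∠7.1° Ω.

Z = 405 + j50.58 Ω = 408.1∠7.1° Ω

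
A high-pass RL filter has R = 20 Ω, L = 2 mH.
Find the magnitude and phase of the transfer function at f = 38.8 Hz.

Step 1 — Angular frequency: ω = 2π·38.8 = 243.8 rad/s.
Step 2 — Transfer function: H(jω) = jωL/(R + jωL).
Step 3 — Numerator jωL = j·0.4876; denominator R + jωL = 20 + j0.4876.
Step 4 — H = 0.000594 + j0.02436.
Step 5 — Magnitude: |H| = 0.02437 (-32.3 dB); phase: φ = 88.6°.

|H| = 0.02437 (-32.3 dB), φ = 88.6°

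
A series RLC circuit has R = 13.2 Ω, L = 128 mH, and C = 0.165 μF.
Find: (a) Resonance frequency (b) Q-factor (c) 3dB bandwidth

Step 1 — Resonance condition Im(Z)=0 gives ω₀ = 1/√(LC).
Step 2 — ω₀ = 1/√(0.128·1.65e-07) = 6881 rad/s.
Step 3 — f₀ = ω₀/(2π) = 1095 Hz.
Step 4 — Series Q: Q = ω₀L/R = 6881·0.128/13.2 = 66.73.
Step 5 — 3dB bandwidth: Δω = ω₀/Q = 103.1 rad/s; BW = Δω/(2π) = 16.41 Hz.

(a) f₀ = 1095 Hz  (b) Q = 66.73  (c) BW = 16.41 Hz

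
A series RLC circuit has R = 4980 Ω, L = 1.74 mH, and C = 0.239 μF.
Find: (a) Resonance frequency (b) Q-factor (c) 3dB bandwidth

Step 1 — Resonance condition Im(Z)=0 gives ω₀ = 1/√(LC).
Step 2 — ω₀ = 1/√(0.00174·2.39e-07) = 4.904e+04 rad/s.
Step 3 — f₀ = ω₀/(2π) = 7805 Hz.
Step 4 — Series Q: Q = ω₀L/R = 4.904e+04·0.00174/4980 = 0.01713.
Step 5 — 3dB bandwidth: Δω = ω₀/Q = 2.862e+06 rad/s; BW = Δω/(2π) = 4.555e+05 Hz.

(a) f₀ = 7805 Hz  (b) Q = 0.01713  (c) BW = 4.555e+05 Hz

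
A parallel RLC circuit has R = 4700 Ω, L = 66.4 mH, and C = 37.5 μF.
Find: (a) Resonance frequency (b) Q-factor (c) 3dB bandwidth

Step 1 — Resonance: ω₀ = 1/√(LC) = 1/√(0.0664·3.75e-05) = 633.7 rad/s.
Step 2 — f₀ = ω₀/(2π) = 100.9 Hz.
Step 3 — Parallel Q: Q = R/(ω₀L) = 4700/(633.7·0.0664) = 111.7.
Step 4 — Bandwidth: Δω = ω₀/Q = 5.674 rad/s; BW = Δω/(2π) = 0.903 Hz.

(a) f₀ = 100.9 Hz  (b) Q = 111.7  (c) BW = 0.903 Hz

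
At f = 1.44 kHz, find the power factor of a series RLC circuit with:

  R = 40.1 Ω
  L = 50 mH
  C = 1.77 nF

Step 1 — Angular frequency: ω = 2π·f = 2π·1440 = 9048 rad/s.
Step 2 — Component impedances:
  R: Z = R = 40.1 Ω
  L: Z = jωL = j·9048·0.05 = 0 + j452.4 Ω
  C: Z = 1/(jωC) = -j/(ω·C) = 0 - j6.244e+04 Ω
Step 3 — Series combination: Z_total = R + L + C = 40.1 - j6.199e+04 Ω = 6.199e+04∠-90.0° Ω.
Step 4 — Power factor: PF = cos(φ) = Re(Z)/|Z| = 40.1/6.199e+04 = 0.0006469.
Step 5 — Type: Im(Z) = -6.199e+04 ⇒ leading (phase φ = -90.0°).

PF = 0.0006469 (leading, φ = -90.0°)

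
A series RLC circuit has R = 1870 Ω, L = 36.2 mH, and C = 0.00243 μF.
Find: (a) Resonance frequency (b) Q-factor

Step 1 — Resonance condition Im(Z)=0 gives ω₀ = 1/√(LC).
Step 2 — ω₀ = 1/√(0.0362·2.43e-09) = 1.066e+05 rad/s.
Step 3 — f₀ = ω₀/(2π) = 1.697e+04 Hz.
Step 4 — Series Q: Q = ω₀L/R = 1.066e+05·0.0362/1870 = 2.064.

(a) f₀ = 1.697e+04 Hz  (b) Q = 2.064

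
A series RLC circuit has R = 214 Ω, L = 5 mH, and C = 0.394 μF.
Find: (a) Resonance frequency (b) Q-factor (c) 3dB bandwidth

Step 1 — Resonance condition Im(Z)=0 gives ω₀ = 1/√(LC).
Step 2 — ω₀ = 1/√(0.005·3.94e-07) = 2.253e+04 rad/s.
Step 3 — f₀ = ω₀/(2π) = 3586 Hz.
Step 4 — Series Q: Q = ω₀L/R = 2.253e+04·0.005/214 = 0.5264.
Step 5 — 3dB bandwidth: Δω = ω₀/Q = 4.28e+04 rad/s; BW = Δω/(2π) = 6812 Hz.

(a) f₀ = 3586 Hz  (b) Q = 0.5264  (c) BW = 6812 Hz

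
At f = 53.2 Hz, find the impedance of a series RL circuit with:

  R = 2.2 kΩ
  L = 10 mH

Step 1 — Angular frequency: ω = 2π·f = 2π·53.2 = 334.3 rad/s.
Step 2 — Component impedances:
  R: Z = R = 2200 Ω
  L: Z = jωL = j·334.3·0.01 = 0 + j3.343 Ω
Step 3 — Series combination: Z_total = R + L = 2200 + j3.343 Ω = 2200∠0.1° Ω.

Z = 2200 + j3.343 Ω = 2200∠0.1° Ω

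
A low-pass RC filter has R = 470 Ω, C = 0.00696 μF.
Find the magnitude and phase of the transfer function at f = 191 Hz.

Step 1 — Angular frequency: ω = 2π·191 = 1200 rad/s.
Step 2 — Transfer function: H(jω) = 1/(1 + jωRC).
Step 3 — Denominator: 1 + jωRC = 1 + j·1200·470·6.96e-09 = 1 + j0.003926.
Step 4 — H = 1 - j0.003926.
Step 5 — Magnitude: |H| = 1 (-0.0 dB); phase: φ = -0.2°.

|H| = 1 (-0.0 dB), φ = -0.2°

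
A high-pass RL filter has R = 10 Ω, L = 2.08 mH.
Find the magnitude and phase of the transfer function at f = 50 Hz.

Step 1 — Angular frequency: ω = 2π·50 = 314.2 rad/s.
Step 2 — Transfer function: H(jω) = jωL/(R + jωL).
Step 3 — Numerator jωL = j·0.6535; denominator R + jωL = 10 + j0.6535.
Step 4 — H = 0.004252 + j0.06507.
Step 5 — Magnitude: |H| = 0.06521 (-23.7 dB); phase: φ = 86.3°.

|H| = 0.06521 (-23.7 dB), φ = 86.3°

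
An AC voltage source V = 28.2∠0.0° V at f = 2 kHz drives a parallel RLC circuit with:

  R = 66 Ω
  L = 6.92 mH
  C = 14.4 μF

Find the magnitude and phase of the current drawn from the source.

Step 1 — Angular frequency: ω = 2π·f = 2π·2000 = 1.257e+04 rad/s.
Step 2 — Component impedances:
  R: Z = R = 66 Ω
  L: Z = jωL = j·1.257e+04·0.00692 = 0 + j86.96 Ω
  C: Z = 1/(jωC) = -j/(ω·C) = 0 - j5.526 Ω
Step 3 — Parallel combination: 1/Z_total = 1/R + 1/L + 1/C; Z_total = 0.5235 - j5.854 Ω = 5.878∠-84.9° Ω.
Step 4 — Source phasor: V = 28.2∠0.0° V = 28.2 V.
Step 5 — Ohm's law: I = V / Z_total = (28.2) / (0.5235 - j5.854) = 0.4273 + j4.779 A.
Step 6 — Convert to polar: |I| = 4.798 A, ∠I = 84.9°.

I = 4.798∠84.9° A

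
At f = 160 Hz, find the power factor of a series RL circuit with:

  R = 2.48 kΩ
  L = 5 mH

Step 1 — Angular frequency: ω = 2π·f = 2π·160 = 1005 rad/s.
Step 2 — Component impedances:
  R: Z = R = 2480 Ω
  L: Z = jωL = j·1005·0.005 = 0 + j5.027 Ω
Step 3 — Series combination: Z_total = R + L = 2480 + j5.027 Ω = 2480∠0.1° Ω.
Step 4 — Power factor: PF = cos(φ) = Re(Z)/|Z| = 2480/2480 = 1.
Step 5 — Type: Im(Z) = 5.027 ⇒ lagging (phase φ = 0.1°).

PF = 1 (lagging, φ = 0.1°)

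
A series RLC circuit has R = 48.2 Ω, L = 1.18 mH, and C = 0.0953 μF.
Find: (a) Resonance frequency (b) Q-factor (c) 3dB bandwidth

Step 1 — Resonance: ω₀ = 1/√(LC) = 1/√(0.00118·9.53e-08) = 9.43e+04 rad/s.
Step 2 — f₀ = ω₀/(2π) = 1.501e+04 Hz.
Step 3 — Series Q: Q = ω₀L/R = 9.43e+04·0.00118/48.2 = 2.309.
Step 4 — Bandwidth: Δω = ω₀/Q = 4.085e+04 rad/s; BW = Δω/(2π) = 6501 Hz.

(a) f₀ = 1.501e+04 Hz  (b) Q = 2.309  (c) BW = 6501 Hz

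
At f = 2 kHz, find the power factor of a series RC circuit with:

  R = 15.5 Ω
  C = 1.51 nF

Step 1 — Angular frequency: ω = 2π·f = 2π·2000 = 1.257e+04 rad/s.
Step 2 — Component impedances:
  R: Z = R = 15.5 Ω
  C: Z = 1/(jωC) = -j/(ω·C) = 0 - j5.27e+04 Ω
Step 3 — Series combination: Z_total = R + C = 15.5 - j5.27e+04 Ω = 5.27e+04∠-90.0° Ω.
Step 4 — Power factor: PF = cos(φ) = Re(Z)/|Z| = 15.5/5.27e+04 = 0.0002941.
Step 5 — Type: Im(Z) = -5.27e+04 ⇒ leading (phase φ = -90.0°).

PF = 0.0002941 (leading, φ = -90.0°)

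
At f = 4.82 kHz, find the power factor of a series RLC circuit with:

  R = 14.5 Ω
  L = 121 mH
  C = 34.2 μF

Step 1 — Angular frequency: ω = 2π·f = 2π·4820 = 3.028e+04 rad/s.
Step 2 — Component impedances:
  R: Z = R = 14.5 Ω
  L: Z = jωL = j·3.028e+04·0.121 = 0 + j3664 Ω
  C: Z = 1/(jωC) = -j/(ω·C) = 0 - j0.9655 Ω
Step 3 — Series combination: Z_total = R + L + C = 14.5 + j3664 Ω = 3664∠89.8° Ω.
Step 4 — Power factor: PF = cos(φ) = Re(Z)/|Z| = 14.5/3663.5 = 0.003958.
Step 5 — Type: Im(Z) = 3664 ⇒ lagging (phase φ = 89.8°).

PF = 0.003958 (lagging, φ = 89.8°)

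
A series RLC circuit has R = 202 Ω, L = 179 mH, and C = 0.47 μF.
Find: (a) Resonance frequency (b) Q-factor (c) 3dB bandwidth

Step 1 — Resonance: ω₀ = 1/√(LC) = 1/√(0.179·4.7e-07) = 3448 rad/s.
Step 2 — f₀ = ω₀/(2π) = 548.7 Hz.
Step 3 — Series Q: Q = ω₀L/R = 3448·0.179/202 = 3.055.
Step 4 — Bandwidth: Δω = ω₀/Q = 1128 rad/s; BW = Δω/(2π) = 179.6 Hz.

(a) f₀ = 548.7 Hz  (b) Q = 3.055  (c) BW = 179.6 Hz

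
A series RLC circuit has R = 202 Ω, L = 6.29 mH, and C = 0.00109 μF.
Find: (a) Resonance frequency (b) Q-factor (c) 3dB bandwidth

Step 1 — Resonance: ω₀ = 1/√(LC) = 1/√(0.00629·1.09e-09) = 3.819e+05 rad/s.
Step 2 — f₀ = ω₀/(2π) = 6.078e+04 Hz.
Step 3 — Series Q: Q = ω₀L/R = 3.819e+05·0.00629/202 = 11.89.
Step 4 — Bandwidth: Δω = ω₀/Q = 3.211e+04 rad/s; BW = Δω/(2π) = 5111 Hz.

(a) f₀ = 6.078e+04 Hz  (b) Q = 11.89  (c) BW = 5111 Hz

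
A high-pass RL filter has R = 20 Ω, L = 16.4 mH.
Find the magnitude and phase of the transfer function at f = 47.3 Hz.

Step 1 — Angular frequency: ω = 2π·47.3 = 297.2 rad/s.
Step 2 — Transfer function: H(jω) = jωL/(R + jωL).
Step 3 — Numerator jωL = j·4.874; denominator R + jωL = 20 + j4.874.
Step 4 — H = 0.05606 + j0.23.
Step 5 — Magnitude: |H| = 0.2368 (-12.5 dB); phase: φ = 76.3°.

|H| = 0.2368 (-12.5 dB), φ = 76.3°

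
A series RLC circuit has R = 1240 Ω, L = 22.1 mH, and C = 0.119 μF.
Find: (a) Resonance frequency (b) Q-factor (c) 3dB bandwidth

Step 1 — Resonance: ω₀ = 1/√(LC) = 1/√(0.0221·1.19e-07) = 1.95e+04 rad/s.
Step 2 — f₀ = ω₀/(2π) = 3103 Hz.
Step 3 — Series Q: Q = ω₀L/R = 1.95e+04·0.0221/1240 = 0.3475.
Step 4 — Bandwidth: Δω = ω₀/Q = 5.611e+04 rad/s; BW = Δω/(2π) = 8930 Hz.

(a) f₀ = 3103 Hz  (b) Q = 0.3475  (c) BW = 8930 Hz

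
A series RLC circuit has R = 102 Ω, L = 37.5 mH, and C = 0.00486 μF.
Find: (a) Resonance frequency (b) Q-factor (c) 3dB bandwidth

Step 1 — Resonance condition Im(Z)=0 gives ω₀ = 1/√(LC).
Step 2 — ω₀ = 1/√(0.0375·4.86e-09) = 7.407e+04 rad/s.
Step 3 — f₀ = ω₀/(2π) = 1.179e+04 Hz.
Step 4 — Series Q: Q = ω₀L/R = 7.407e+04·0.0375/102 = 27.23.
Step 5 — 3dB bandwidth: Δω = ω₀/Q = 2720 rad/s; BW = Δω/(2π) = 432.9 Hz.

(a) f₀ = 1.179e+04 Hz  (b) Q = 27.23  (c) BW = 432.9 Hz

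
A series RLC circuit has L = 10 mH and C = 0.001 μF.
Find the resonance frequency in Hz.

Step 1 — Resonance condition Im(Z)=0 gives ω₀ = 1/√(LC).
Step 2 — ω₀ = 1/√(0.01·1e-09) = 3.162e+05 rad/s.
Step 3 — f₀ = ω₀/(2π) = 5.033e+04 Hz.

f₀ = 5.033e+04 Hz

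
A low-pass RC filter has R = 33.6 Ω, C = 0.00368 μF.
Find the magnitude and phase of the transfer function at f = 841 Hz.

Step 1 — Angular frequency: ω = 2π·841 = 5284 rad/s.
Step 2 — Transfer function: H(jω) = 1/(1 + jωRC).
Step 3 — Denominator: 1 + jωRC = 1 + j·5284·33.6·3.68e-09 = 1 + j0.0006534.
Step 4 — H = 1 - j0.0006534.
Step 5 — Magnitude: |H| = 1 (-0.0 dB); phase: φ = -0.0°.

|H| = 1 (-0.0 dB), φ = -0.0°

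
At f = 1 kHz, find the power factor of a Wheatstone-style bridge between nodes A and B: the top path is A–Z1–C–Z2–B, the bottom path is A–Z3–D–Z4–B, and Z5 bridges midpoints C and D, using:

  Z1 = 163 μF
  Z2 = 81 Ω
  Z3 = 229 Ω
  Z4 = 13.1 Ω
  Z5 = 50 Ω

Step 1 — Angular frequency: ω = 2π·f = 2π·1000 = 6283 rad/s.
Step 2 — Component impedances:
  Z1: Z = 1/(jωC) = -j/(ω·C) = 0 - j0.9764 Ω
  Z2: Z = R = 81 Ω
  Z3: Z = R = 229 Ω
  Z4: Z = R = 13.1 Ω
  Z5: Z = R = 50 Ω
Step 3 — Bridge requires nodal analysis (the Z5 bridge couples midpoints C and D, so the two paths cannot be reduced to a simple series/parallel combination). Setting node B to ground and injecting 1 A at node A, the 3-node admittance system at A, C, D solves to V_A = Z_AB = 32.45 - j0.7779 Ω = 32.46∠-1.4° Ω.
Step 4 — Power factor: PF = cos(φ) = Re(Z)/|Z| = 32.45/32.46 = 0.9997.
Step 5 — Type: Im(Z) = -0.7779 ⇒ leading (phase φ = -1.4°).

PF = 0.9997 (leading, φ = -1.4°)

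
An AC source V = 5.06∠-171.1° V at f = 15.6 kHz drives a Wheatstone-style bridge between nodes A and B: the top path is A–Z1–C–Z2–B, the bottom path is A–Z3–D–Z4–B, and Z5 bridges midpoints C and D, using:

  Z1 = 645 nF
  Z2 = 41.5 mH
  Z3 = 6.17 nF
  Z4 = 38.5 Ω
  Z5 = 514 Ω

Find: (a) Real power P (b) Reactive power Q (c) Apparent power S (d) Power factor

Step 1 — Angular frequency: ω = 2π·f = 2π·1.56e+04 = 9.802e+04 rad/s.
Step 2 — Component impedances:
  Z1: Z = 1/(jωC) = -j/(ω·C) = 0 - j15.82 Ω
  Z2: Z = jωL = j·9.802e+04·0.0415 = 0 + j4068 Ω
  Z3: Z = 1/(jωC) = -j/(ω·C) = 0 - j1654 Ω
  Z4: Z = R = 38.5 Ω
  Z5: Z = R = 514 Ω
Step 3 — Bridge requires nodal analysis (the Z5 bridge couples midpoints C and D, so the two paths cannot be reduced to a simple series/parallel combination). Setting node B to ground and injecting 1 A at node A, the 3-node admittance system at A, C, D solves to V_A = Z_AB = 527.7 - j94.39 Ω = 536.1∠-10.1° Ω.
Step 4 — Source phasor: V = 5.06∠-171.1° V = -4.999 - j0.7828 V.
Step 5 — Current: I = V / Z = -0.008922 - j0.003079 A = 0.009439∠-161.0° A.
Step 6 — Complex power: S = V·I* = 0.04701 - j0.008409 VA.
Step 7 — Real power: P = Re(S) = 0.04701 W.
Step 8 — Reactive power: Q = Im(S) = -0.008409 VAR.
Step 9 — Apparent power: |S| = 0.04776 VA.
Step 10 — Power factor: PF = P/|S| = 0.9844 (leading).

(a) P = 0.04701 W  (b) Q = -0.008409 VAR  (c) S = 0.04776 VA  (d) PF = 0.9844 (leading)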